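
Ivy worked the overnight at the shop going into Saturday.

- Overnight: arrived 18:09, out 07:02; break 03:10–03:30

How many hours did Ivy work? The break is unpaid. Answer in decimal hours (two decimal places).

12.55 hours

Overnight: 18:09 → midnight = 5 h 51 min; midnight → 07:02 = 7 h 2 min; span 12 h 53 min; less 20 min break → 12 h 33 min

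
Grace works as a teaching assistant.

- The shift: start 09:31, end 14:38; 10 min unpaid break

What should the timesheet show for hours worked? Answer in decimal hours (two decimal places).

The shift: 09:31–14:38 = 5 h 7 min; less 10 min break → 4 h 57 min

4.95 hours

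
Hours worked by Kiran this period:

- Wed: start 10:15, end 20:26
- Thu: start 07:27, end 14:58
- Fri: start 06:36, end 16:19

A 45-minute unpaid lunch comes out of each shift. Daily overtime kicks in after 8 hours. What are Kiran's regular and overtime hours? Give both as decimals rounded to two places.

Wed: 10:15–20:26 = 10 h 11 min; less 45 min break → 9 h 26 min
Thu: 07:27–14:58 = 7 h 31 min; less 45 min break → 6 h 46 min
Fri: 06:36–16:19 = 9 h 43 min; less 45 min break → 8 h 58 min
Wed reg 8 h 0 min / OT 1 h 26 min; Thu reg 6 h 46 min / OT 0 h 0 min; Fri reg 8 h 0 min / OT 0 h 58 min.
Totals: regular 22 h 46 min, overtime 2 h 24 min.

Regular 22.77 hours, overtime 2.40 hours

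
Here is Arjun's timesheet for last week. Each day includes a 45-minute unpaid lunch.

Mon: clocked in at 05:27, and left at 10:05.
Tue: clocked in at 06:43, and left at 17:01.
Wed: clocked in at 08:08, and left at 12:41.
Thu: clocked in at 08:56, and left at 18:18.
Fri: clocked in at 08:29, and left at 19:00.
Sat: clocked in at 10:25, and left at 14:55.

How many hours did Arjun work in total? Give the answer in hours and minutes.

39 h 22 min

Mon: 05:27–10:05 = 4 h 38 min; less 45 min break → 3 h 53 min
Tue: 06:43–17:01 = 10 h 18 min; less 45 min break → 9 h 33 min
Wed: 08:08–12:41 = 4 h 33 min; less 45 min break → 3 h 48 min
Thu: 08:56–18:18 = 9 h 22 min; less 45 min break → 8 h 37 min
Fri: 08:29–19:00 = 10 h 31 min; less 45 min break → 9 h 46 min
Sat: 10:25–14:55 = 4 h 30 min; less 45 min break → 3 h 45 min
Total: 3 h 53 min + 9 h 33 min + 3 h 48 min + 8 h 37 min + 9 h 46 min + 3 h 45 min = 39 h 22 min.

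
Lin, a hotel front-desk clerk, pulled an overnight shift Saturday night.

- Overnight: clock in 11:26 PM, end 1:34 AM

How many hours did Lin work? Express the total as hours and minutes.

Overnight: 11:26 PM → midnight = 0 h 34 min; midnight → 1:34 AM = 1 h 34 min; span 2 h 8 min

2 h 8 min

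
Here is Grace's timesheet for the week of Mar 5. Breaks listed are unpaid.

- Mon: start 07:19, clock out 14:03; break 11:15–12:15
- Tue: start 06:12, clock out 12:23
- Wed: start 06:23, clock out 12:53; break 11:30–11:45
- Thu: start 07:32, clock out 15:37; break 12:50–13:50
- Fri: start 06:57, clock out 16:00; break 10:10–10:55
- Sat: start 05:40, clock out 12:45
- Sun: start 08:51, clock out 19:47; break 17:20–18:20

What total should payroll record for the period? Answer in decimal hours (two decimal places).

Mon: 07:19–14:03 = 6 h 44 min; less 60 min break → 5 h 44 min
Tue: 06:12–12:23 = 6 h 11 min
Wed: 06:23–12:53 = 6 h 30 min; less 15 min break → 6 h 15 min
Thu: 07:32–15:37 = 8 h 5 min; less 60 min break → 7 h 5 min
Fri: 06:57–16:00 = 9 h 3 min; less 45 min break → 8 h 18 min
Sat: 05:40–12:45 = 7 h 5 min
Sun: 08:51–19:47 = 10 h 56 min; less 60 min break → 9 h 56 min
Total: 5 h 44 min + 6 h 11 min + 6 h 15 min + 7 h 5 min + 8 h 18 min + 7 h 5 min + 9 h 56 min = 50 h 34 min.

50.57 hours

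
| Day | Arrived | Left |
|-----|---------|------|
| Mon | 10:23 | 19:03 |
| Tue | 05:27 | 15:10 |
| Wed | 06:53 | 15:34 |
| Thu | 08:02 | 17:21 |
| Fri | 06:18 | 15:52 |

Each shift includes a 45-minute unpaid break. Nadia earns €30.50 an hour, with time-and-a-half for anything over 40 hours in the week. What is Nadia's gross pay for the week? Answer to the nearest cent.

Mon: 10:23–19:03 = 8 h 40 min; less 45 min break → 7 h 55 min
Tue: 05:27–15:10 = 9 h 43 min; less 45 min break → 8 h 58 min
Wed: 06:53–15:34 = 8 h 41 min; less 45 min break → 7 h 56 min
Thu: 08:02–17:21 = 9 h 19 min; less 45 min break → 8 h 34 min
Fri: 06:18–15:52 = 9 h 34 min; less 45 min break → 8 h 49 min
Total worked: 42 h 12 min = 2532 min.
Regular 40 h 0 min = 2400 min at €30.50/h; overtime 2 h 12 min = 132 min at €45.75/h.
Pay = (2400 × €30.50 + 132 × €45.75) ÷ 60 = €1320.65.

€1320.65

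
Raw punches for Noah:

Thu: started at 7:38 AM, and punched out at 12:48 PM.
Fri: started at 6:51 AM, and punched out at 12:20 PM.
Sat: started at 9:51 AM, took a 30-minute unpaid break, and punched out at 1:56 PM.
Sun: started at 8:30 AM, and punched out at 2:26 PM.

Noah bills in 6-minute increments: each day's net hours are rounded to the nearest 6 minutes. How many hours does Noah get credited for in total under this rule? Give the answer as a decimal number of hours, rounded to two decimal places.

20.20 hours

Thu: 7:38 AM–12:48 PM = 5 h 10 min → rounds to 5 h 12 min
Fri: 6:51 AM–12:20 PM = 5 h 29 min → rounds to 5 h 30 min
Sat: 9:51 AM–1:56 PM = 4 h 5 min − 30 min = 3 h 35 min → rounds to 3 h 36 min
Sun: 8:30 AM–2:26 PM = 5 h 56 min → rounds to 5 h 54 min
Total credited: 20 h 12 min.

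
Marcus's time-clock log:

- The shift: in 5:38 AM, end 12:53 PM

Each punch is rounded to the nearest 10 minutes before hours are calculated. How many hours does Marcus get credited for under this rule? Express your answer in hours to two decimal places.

The shift: in 5:38 AM→5:40 AM, out 12:53 PM→12:50 PM; 7 h 10 min

7.17 hours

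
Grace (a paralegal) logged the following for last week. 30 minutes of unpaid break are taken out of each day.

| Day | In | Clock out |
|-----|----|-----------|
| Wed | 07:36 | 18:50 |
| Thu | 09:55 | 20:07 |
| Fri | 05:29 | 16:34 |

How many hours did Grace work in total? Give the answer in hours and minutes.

31 h 1 min

Wed: 07:36–18:50 = 11 h 14 min; less 30 min break → 10 h 44 min
Thu: 09:55–20:07 = 10 h 12 min; less 30 min break → 9 h 42 min
Fri: 05:29–16:34 = 11 h 5 min; less 30 min break → 10 h 35 min
Total: 10 h 44 min + 9 h 42 min + 10 h 35 min = 31 h 1 min.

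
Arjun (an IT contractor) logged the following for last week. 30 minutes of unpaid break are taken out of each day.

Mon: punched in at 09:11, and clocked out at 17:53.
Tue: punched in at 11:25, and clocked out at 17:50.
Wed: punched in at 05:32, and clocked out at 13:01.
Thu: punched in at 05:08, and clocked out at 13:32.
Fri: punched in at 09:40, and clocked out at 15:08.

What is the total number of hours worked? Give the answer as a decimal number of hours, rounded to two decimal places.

33.97 hours

Mon: 09:11–17:53 = 8 h 42 min; less 30 min break → 8 h 12 min
Tue: 11:25–17:50 = 6 h 25 min; less 30 min break → 5 h 55 min
Wed: 05:32–13:01 = 7 h 29 min; less 30 min break → 6 h 59 min
Thu: 05:08–13:32 = 8 h 24 min; less 30 min break → 7 h 54 min
Fri: 09:40–15:08 = 5 h 28 min; less 30 min break → 4 h 58 min
Total: 8 h 12 min + 5 h 55 min + 6 h 59 min + 7 h 54 min + 4 h 58 min = 33 h 58 min.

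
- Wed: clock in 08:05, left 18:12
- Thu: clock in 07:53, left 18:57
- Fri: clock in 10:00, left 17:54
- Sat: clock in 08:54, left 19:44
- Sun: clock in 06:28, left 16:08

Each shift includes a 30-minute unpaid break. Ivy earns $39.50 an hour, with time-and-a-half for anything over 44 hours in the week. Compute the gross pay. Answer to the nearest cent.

$1920.69

Wed: 08:05–18:12 = 10 h 7 min; less 30 min break → 9 h 37 min
Thu: 07:53–18:57 = 11 h 4 min; less 30 min break → 10 h 34 min
Fri: 10:00–17:54 = 7 h 54 min; less 30 min break → 7 h 24 min
Sat: 08:54–19:44 = 10 h 50 min; less 30 min break → 10 h 20 min
Sun: 06:28–16:08 = 9 h 40 min; less 30 min break → 9 h 10 min
Total worked: 47 h 5 min = 2825 min.
Regular 44 h 0 min = 2640 min at $39.50/h; overtime 3 h 5 min = 185 min at $59.25/h.
Pay = (2640 × $39.50 + 185 × $59.25) ÷ 60 = $1920.69.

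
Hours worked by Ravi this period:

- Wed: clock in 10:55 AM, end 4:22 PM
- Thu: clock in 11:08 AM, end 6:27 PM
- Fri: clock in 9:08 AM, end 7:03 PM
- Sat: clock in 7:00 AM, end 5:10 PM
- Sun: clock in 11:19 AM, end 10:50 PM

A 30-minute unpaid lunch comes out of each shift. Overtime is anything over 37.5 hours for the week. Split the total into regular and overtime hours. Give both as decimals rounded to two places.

Regular 37.50 hours, overtime 4.37 hours

Wed: 10:55 AM–4:22 PM = 5 h 27 min; less 30 min break → 4 h 57 min
Thu: 11:08 AM–6:27 PM = 7 h 19 min; less 30 min break → 6 h 49 min
Fri: 9:08 AM–7:03 PM = 9 h 55 min; less 30 min break → 9 h 25 min
Sat: 7:00 AM–5:10 PM = 10 h 10 min; less 30 min break → 9 h 40 min
Sun: 11:19 AM–10:50 PM = 11 h 31 min; less 30 min break → 11 h 1 min
Total worked: 41 h 52 min = 41.87 h.
Threshold 37.5 h → overtime 4 h 22 min, regular 37 h 30 min.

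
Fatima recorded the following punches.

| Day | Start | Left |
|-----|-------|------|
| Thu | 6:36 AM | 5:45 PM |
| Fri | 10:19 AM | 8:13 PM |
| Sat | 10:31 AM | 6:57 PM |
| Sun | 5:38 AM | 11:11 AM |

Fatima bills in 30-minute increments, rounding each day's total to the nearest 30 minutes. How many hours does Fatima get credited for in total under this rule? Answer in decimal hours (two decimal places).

Thu: 6:36 AM–5:45 PM = 11 h 9 min → rounds to 11 h 0 min
Fri: 10:19 AM–8:13 PM = 9 h 54 min → rounds to 10 h 0 min
Sat: 10:31 AM–6:57 PM = 8 h 26 min → rounds to 8 h 30 min
Sun: 5:38 AM–11:11 AM = 5 h 33 min → rounds to 5 h 30 min
Total credited: 35 h 0 min.

35.00 hours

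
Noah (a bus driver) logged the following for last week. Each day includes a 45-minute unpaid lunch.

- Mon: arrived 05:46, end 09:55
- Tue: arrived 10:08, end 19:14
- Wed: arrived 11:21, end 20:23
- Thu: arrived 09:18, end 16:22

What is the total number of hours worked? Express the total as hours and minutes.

Mon: 05:46–09:55 = 4 h 9 min; less 45 min break → 3 h 24 min
Tue: 10:08–19:14 = 9 h 6 min; less 45 min break → 8 h 21 min
Wed: 11:21–20:23 = 9 h 2 min; less 45 min break → 8 h 17 min
Thu: 09:18–16:22 = 7 h 4 min; less 45 min break → 6 h 19 min
Total: 3 h 24 min + 8 h 21 min + 8 h 17 min + 6 h 19 min = 26 h 21 min.

26 h 21 min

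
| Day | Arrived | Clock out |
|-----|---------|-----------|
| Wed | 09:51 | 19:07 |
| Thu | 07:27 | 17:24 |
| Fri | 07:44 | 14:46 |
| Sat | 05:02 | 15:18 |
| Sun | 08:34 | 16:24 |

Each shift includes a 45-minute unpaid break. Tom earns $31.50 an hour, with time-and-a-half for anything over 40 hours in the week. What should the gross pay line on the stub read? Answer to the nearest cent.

$1288.35

Wed: 09:51–19:07 = 9 h 16 min; less 45 min break → 8 h 31 min
Thu: 07:27–17:24 = 9 h 57 min; less 45 min break → 9 h 12 min
Fri: 07:44–14:46 = 7 h 2 min; less 45 min break → 6 h 17 min
Sat: 05:02–15:18 = 10 h 16 min; less 45 min break → 9 h 31 min
Sun: 08:34–16:24 = 7 h 50 min; less 45 min break → 7 h 5 min
Total worked: 40 h 36 min = 2436 min.
Regular 40 h 0 min = 2400 min at $31.50/h; overtime 0 h 36 min = 36 min at $47.25/h.
Pay = (2400 × $31.50 + 36 × $47.25) ÷ 60 = $1288.35.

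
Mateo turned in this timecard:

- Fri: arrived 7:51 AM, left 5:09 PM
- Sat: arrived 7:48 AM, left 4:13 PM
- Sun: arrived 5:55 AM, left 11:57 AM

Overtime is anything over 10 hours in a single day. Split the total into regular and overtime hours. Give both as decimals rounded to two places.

Fri: 7:51 AM–5:09 PM = 9 h 18 min
Sat: 7:48 AM–4:13 PM = 8 h 25 min
Sun: 5:55 AM–11:57 AM = 6 h 2 min
Fri reg 9 h 18 min / OT 0 h 0 min; Sat reg 8 h 25 min / OT 0 h 0 min; Sun reg 6 h 2 min / OT 0 h 0 min.
Totals: regular 23 h 45 min, overtime 0 h 0 min.

Regular 23.75 hours, overtime 0.00 hours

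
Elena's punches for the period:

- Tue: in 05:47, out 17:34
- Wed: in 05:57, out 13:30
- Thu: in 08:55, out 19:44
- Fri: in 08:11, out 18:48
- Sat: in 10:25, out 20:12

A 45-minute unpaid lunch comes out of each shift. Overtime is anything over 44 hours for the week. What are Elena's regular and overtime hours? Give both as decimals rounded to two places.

Regular 44.00 hours, overtime 2.80 hours

Tue: 05:47–17:34 = 11 h 47 min; less 45 min break → 11 h 2 min
Wed: 05:57–13:30 = 7 h 33 min; less 45 min break → 6 h 48 min
Thu: 08:55–19:44 = 10 h 49 min; less 45 min break → 10 h 4 min
Fri: 08:11–18:48 = 10 h 37 min; less 45 min break → 9 h 52 min
Sat: 10:25–20:12 = 9 h 47 min; less 45 min break → 9 h 2 min
Total worked: 46 h 48 min = 46.80 h.
Threshold 44 h → overtime 2 h 48 min, regular 44 h 0 min.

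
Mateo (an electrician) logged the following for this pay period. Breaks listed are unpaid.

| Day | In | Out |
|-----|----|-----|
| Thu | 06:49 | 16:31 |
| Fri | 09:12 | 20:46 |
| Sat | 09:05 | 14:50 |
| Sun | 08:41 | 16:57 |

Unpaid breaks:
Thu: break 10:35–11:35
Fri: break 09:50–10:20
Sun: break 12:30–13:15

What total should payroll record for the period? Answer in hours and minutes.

Thu: 06:49–16:31 = 9 h 42 min; less 60 min break → 8 h 42 min
Fri: 09:12–20:46 = 11 h 34 min; less 30 min break → 11 h 4 min
Sat: 09:05–14:50 = 5 h 45 min
Sun: 08:41–16:57 = 8 h 16 min; less 45 min break → 7 h 31 min
Total: 8 h 42 min + 11 h 4 min + 5 h 45 min + 7 h 31 min = 33 h 2 min.

33 h 2 min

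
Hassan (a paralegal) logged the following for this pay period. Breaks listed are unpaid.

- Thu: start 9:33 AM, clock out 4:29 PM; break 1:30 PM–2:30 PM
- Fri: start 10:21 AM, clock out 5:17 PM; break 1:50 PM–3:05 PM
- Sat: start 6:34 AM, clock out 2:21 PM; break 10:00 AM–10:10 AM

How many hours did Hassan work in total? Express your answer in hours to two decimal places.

Thu: 9:33 AM–4:29 PM = 6 h 56 min; less 60 min break → 5 h 56 min
Fri: 10:21 AM–5:17 PM = 6 h 56 min; less 75 min break → 5 h 41 min
Sat: 6:34 AM–2:21 PM = 7 h 47 min; less 10 min break → 7 h 37 min
Total: 5 h 56 min + 5 h 41 min + 7 h 37 min = 19 h 14 min.

19.23 hours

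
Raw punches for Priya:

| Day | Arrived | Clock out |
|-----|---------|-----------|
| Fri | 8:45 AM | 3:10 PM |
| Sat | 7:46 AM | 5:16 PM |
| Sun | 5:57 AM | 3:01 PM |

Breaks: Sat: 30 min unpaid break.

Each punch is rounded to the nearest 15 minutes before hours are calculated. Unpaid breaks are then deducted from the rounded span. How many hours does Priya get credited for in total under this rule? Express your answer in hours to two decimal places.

Fri: in 8:45 AM→8:45 AM, out 3:10 PM→3:15 PM; 6 h 30 min
Sat: in 7:46 AM→7:45 AM, out 5:16 PM→5:15 PM; 9 h 30 min − 30 min = 9 h 0 min
Sun: in 5:57 AM→6:00 AM, out 3:01 PM→3:00 PM; 9 h 0 min
Total credited: 24 h 30 min.

24.50 hours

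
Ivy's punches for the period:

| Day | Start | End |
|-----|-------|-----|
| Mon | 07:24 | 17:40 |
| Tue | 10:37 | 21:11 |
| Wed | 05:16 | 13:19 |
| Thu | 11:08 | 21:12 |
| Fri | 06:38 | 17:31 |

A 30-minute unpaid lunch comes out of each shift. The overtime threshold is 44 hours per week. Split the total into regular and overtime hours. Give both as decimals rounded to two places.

Regular 44.00 hours, overtime 3.33 hours

Mon: 07:24–17:40 = 10 h 16 min; less 30 min break → 9 h 46 min
Tue: 10:37–21:11 = 10 h 34 min; less 30 min break → 10 h 4 min
Wed: 05:16–13:19 = 8 h 3 min; less 30 min break → 7 h 33 min
Thu: 11:08–21:12 = 10 h 4 min; less 30 min break → 9 h 34 min
Fri: 06:38–17:31 = 10 h 53 min; less 30 min break → 10 h 23 min
Total worked: 47 h 20 min = 47.33 h.
Threshold 44 h → overtime 3 h 20 min, regular 44 h 0 min.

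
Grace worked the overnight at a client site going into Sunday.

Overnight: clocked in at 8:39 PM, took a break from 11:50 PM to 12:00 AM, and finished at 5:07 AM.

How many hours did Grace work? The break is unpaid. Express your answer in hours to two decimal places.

8.30 hours

Overnight: 8:39 PM → midnight = 3 h 21 min; midnight → 5:07 AM = 5 h 7 min; span 8 h 28 min; less 10 min break → 8 h 18 min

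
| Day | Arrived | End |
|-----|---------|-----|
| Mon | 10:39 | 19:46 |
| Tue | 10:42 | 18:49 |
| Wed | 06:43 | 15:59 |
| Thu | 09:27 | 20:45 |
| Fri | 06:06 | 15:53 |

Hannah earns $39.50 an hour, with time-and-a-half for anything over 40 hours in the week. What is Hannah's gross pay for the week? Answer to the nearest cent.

Mon: 10:39–19:46 = 9 h 7 min
Tue: 10:42–18:49 = 8 h 7 min
Wed: 06:43–15:59 = 9 h 16 min
Thu: 09:27–20:45 = 11 h 18 min
Fri: 06:06–15:53 = 9 h 47 min
Total worked: 47 h 35 min = 2855 min.
Regular 40 h 0 min = 2400 min at $39.50/h; overtime 7 h 35 min = 455 min at $59.25/h.
Pay = (2400 × $39.50 + 455 × $59.25) ÷ 60 = $2029.31.

$2029.31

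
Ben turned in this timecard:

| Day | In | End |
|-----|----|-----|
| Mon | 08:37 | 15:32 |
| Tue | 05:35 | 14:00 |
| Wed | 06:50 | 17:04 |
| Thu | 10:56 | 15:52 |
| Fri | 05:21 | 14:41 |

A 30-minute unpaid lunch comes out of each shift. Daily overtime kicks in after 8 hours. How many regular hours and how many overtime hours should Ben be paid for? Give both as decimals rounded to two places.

Regular 34.77 hours, overtime 2.57 hours

Mon: 08:37–15:32 = 6 h 55 min; less 30 min break → 6 h 25 min
Tue: 05:35–14:00 = 8 h 25 min; less 30 min break → 7 h 55 min
Wed: 06:50–17:04 = 10 h 14 min; less 30 min break → 9 h 44 min
Thu: 10:56–15:52 = 4 h 56 min; less 30 min break → 4 h 26 min
Fri: 05:21–14:41 = 9 h 20 min; less 30 min break → 8 h 50 min
Mon reg 6 h 25 min / OT 0 h 0 min; Tue reg 7 h 55 min / OT 0 h 0 min; Wed reg 8 h 0 min / OT 1 h 44 min; Thu reg 4 h 26 min / OT 0 h 0 min; Fri reg 8 h 0 min / OT 0 h 50 min.
Totals: regular 34 h 46 min, overtime 2 h 34 min.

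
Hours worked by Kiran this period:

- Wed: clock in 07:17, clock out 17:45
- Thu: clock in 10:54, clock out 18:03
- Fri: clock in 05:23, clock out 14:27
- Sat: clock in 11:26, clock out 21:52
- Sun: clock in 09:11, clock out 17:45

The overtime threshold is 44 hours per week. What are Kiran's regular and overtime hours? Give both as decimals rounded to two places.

Regular 44.00 hours, overtime 1.68 hours

Wed: 07:17–17:45 = 10 h 28 min
Thu: 10:54–18:03 = 7 h 9 min
Fri: 05:23–14:27 = 9 h 4 min
Sat: 11:26–21:52 = 10 h 26 min
Sun: 09:11–17:45 = 8 h 34 min
Total worked: 45 h 41 min = 45.68 h.
Threshold 44 h → overtime 1 h 41 min, regular 44 h 0 min.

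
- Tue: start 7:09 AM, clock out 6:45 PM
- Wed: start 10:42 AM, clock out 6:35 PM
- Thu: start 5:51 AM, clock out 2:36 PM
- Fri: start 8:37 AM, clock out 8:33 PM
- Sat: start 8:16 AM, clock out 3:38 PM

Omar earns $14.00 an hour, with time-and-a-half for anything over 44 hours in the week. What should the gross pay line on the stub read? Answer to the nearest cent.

$690.20

Tue: 7:09 AM–6:45 PM = 11 h 36 min
Wed: 10:42 AM–6:35 PM = 7 h 53 min
Thu: 5:51 AM–2:36 PM = 8 h 45 min
Fri: 8:37 AM–8:33 PM = 11 h 56 min
Sat: 8:16 AM–3:38 PM = 7 h 22 min
Total worked: 47 h 32 min = 2852 min.
Regular 44 h 0 min = 2640 min at $14.00/h; overtime 3 h 32 min = 212 min at $21.00/h.
Pay = (2640 × $14.00 + 212 × $21.00) ÷ 60 = $690.20.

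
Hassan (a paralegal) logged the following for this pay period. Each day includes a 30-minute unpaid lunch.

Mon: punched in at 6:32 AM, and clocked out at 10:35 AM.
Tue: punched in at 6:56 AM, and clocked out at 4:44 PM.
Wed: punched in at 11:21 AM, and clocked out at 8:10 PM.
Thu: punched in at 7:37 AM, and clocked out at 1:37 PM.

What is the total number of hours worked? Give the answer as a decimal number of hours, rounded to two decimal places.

26.67 hours

Mon: 6:32 AM–10:35 AM = 4 h 3 min; less 30 min break → 3 h 33 min
Tue: 6:56 AM–4:44 PM = 9 h 48 min; less 30 min break → 9 h 18 min
Wed: 11:21 AM–8:10 PM = 8 h 49 min; less 30 min break → 8 h 19 min
Thu: 7:37 AM–1:37 PM = 6 h 0 min; less 30 min break → 5 h 30 min
Total: 3 h 33 min + 9 h 18 min + 8 h 19 min + 5 h 30 min = 26 h 40 min.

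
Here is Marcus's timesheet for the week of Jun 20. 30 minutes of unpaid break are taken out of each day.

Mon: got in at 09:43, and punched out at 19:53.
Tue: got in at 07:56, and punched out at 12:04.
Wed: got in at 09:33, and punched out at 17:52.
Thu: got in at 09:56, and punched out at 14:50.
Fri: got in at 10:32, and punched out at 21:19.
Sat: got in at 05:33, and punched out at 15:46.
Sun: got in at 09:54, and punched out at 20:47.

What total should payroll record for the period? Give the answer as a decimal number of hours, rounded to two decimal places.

55.90 hours

Mon: 09:43–19:53 = 10 h 10 min; less 30 min break → 9 h 40 min
Tue: 07:56–12:04 = 4 h 8 min; less 30 min break → 3 h 38 min
Wed: 09:33–17:52 = 8 h 19 min; less 30 min break → 7 h 49 min
Thu: 09:56–14:50 = 4 h 54 min; less 30 min break → 4 h 24 min
Fri: 10:32–21:19 = 10 h 47 min; less 30 min break → 10 h 17 min
Sat: 05:33–15:46 = 10 h 13 min; less 30 min break → 9 h 43 min
Sun: 09:54–20:47 = 10 h 53 min; less 30 min break → 10 h 23 min
Total: 9 h 40 min + 3 h 38 min + 7 h 49 min + 4 h 24 min + 10 h 17 min + 9 h 43 min + 10 h 23 min = 55 h 54 min.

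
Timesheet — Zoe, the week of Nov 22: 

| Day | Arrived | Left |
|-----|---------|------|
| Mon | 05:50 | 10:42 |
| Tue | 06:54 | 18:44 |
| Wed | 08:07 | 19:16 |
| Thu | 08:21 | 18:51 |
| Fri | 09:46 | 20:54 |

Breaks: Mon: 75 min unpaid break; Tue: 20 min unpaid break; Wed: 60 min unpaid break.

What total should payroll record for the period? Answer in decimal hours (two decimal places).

46.90 hours

Mon: 05:50–10:42 = 4 h 52 min; less 75 min break → 3 h 37 min
Tue: 06:54–18:44 = 11 h 50 min; less 20 min break → 11 h 30 min
Wed: 08:07–19:16 = 11 h 9 min; less 60 min break → 10 h 9 min
Thu: 08:21–18:51 = 10 h 30 min
Fri: 09:46–20:54 = 11 h 8 min
Total: 3 h 37 min + 11 h 30 min + 10 h 9 min + 10 h 30 min + 11 h 8 min = 46 h 54 min.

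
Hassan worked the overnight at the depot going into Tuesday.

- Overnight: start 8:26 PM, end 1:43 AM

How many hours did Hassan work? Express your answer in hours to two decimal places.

Overnight: 8:26 PM → midnight = 3 h 34 min; midnight → 1:43 AM = 1 h 43 min; span 5 h 17 min

5.28 hours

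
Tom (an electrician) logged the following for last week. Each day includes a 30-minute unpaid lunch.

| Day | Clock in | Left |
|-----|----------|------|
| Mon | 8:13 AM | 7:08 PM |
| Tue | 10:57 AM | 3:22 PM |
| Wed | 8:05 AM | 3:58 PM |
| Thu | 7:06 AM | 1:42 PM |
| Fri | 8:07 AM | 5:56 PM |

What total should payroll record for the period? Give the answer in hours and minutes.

Mon: 8:13 AM–7:08 PM = 10 h 55 min; less 30 min break → 10 h 25 min
Tue: 10:57 AM–3:22 PM = 4 h 25 min; less 30 min break → 3 h 55 min
Wed: 8:05 AM–3:58 PM = 7 h 53 min; less 30 min break → 7 h 23 min
Thu: 7:06 AM–1:42 PM = 6 h 36 min; less 30 min break → 6 h 6 min
Fri: 8:07 AM–5:56 PM = 9 h 49 min; less 30 min break → 9 h 19 min
Total: 10 h 25 min + 3 h 55 min + 7 h 23 min + 6 h 6 min + 9 h 19 min = 37 h 8 min.

37 h 8 min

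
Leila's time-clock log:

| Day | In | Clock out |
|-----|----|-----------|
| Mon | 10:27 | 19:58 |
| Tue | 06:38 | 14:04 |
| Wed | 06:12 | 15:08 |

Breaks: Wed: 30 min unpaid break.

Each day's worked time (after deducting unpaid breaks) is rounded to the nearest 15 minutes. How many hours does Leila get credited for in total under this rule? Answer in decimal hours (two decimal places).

25.50 hours

Mon: 10:27–19:58 = 9 h 31 min → rounds to 9 h 30 min
Tue: 06:38–14:04 = 7 h 26 min → rounds to 7 h 30 min
Wed: 06:12–15:08 = 8 h 56 min − 30 min = 8 h 26 min → rounds to 8 h 30 min
Total credited: 25 h 30 min.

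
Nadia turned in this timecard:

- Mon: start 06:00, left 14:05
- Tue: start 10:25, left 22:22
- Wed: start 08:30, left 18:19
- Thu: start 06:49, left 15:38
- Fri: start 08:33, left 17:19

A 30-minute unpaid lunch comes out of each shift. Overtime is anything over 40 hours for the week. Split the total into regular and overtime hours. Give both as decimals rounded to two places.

Regular 40.00 hours, overtime 4.93 hours

Mon: 06:00–14:05 = 8 h 5 min; less 30 min break → 7 h 35 min
Tue: 10:25–22:22 = 11 h 57 min; less 30 min break → 11 h 27 min
Wed: 08:30–18:19 = 9 h 49 min; less 30 min break → 9 h 19 min
Thu: 06:49–15:38 = 8 h 49 min; less 30 min break → 8 h 19 min
Fri: 08:33–17:19 = 8 h 46 min; less 30 min break → 8 h 16 min
Total worked: 44 h 56 min = 44.93 h.
Threshold 40 h → overtime 4 h 56 min, regular 40 h 0 min.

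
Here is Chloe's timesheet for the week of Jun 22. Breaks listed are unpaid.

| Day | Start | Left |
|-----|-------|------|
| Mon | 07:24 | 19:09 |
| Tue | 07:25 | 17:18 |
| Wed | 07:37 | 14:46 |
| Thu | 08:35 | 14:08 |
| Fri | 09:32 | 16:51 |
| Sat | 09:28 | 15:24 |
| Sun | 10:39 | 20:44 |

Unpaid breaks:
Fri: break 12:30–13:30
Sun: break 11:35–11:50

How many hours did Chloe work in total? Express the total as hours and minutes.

Mon: 07:24–19:09 = 11 h 45 min
Tue: 07:25–17:18 = 9 h 53 min
Wed: 07:37–14:46 = 7 h 9 min
Thu: 08:35–14:08 = 5 h 33 min
Fri: 09:32–16:51 = 7 h 19 min; less 60 min break → 6 h 19 min
Sat: 09:28–15:24 = 5 h 56 min
Sun: 10:39–20:44 = 10 h 5 min; less 15 min break → 9 h 50 min
Total: 11 h 45 min + 9 h 53 min + 7 h 9 min + 5 h 33 min + 6 h 19 min + 5 h 56 min + 9 h 50 min = 56 h 25 min.

56 h 25 min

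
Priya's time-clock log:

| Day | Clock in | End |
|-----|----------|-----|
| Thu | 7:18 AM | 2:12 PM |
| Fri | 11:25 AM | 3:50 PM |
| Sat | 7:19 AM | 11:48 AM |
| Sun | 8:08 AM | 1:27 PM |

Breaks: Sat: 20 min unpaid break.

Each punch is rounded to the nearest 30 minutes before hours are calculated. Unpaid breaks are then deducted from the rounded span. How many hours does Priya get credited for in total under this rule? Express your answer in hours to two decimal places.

20.67 hours

Thu: in 7:18 AM→7:30 AM, out 2:12 PM→2:00 PM; 6 h 30 min
Fri: in 11:25 AM→11:30 AM, out 3:50 PM→4:00 PM; 4 h 30 min
Sat: in 7:19 AM→7:30 AM, out 11:48 AM→12:00 PM; 4 h 30 min − 20 min = 4 h 10 min
Sun: in 8:08 AM→8:00 AM, out 1:27 PM→1:30 PM; 5 h 30 min
Total credited: 20 h 40 min.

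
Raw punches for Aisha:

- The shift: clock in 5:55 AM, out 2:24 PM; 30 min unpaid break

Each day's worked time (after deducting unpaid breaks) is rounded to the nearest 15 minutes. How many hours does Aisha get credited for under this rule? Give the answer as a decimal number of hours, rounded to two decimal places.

The shift: 5:55 AM–2:24 PM = 8 h 29 min − 30 min = 7 h 59 min → rounds to 8 h 0 min

8.00 hours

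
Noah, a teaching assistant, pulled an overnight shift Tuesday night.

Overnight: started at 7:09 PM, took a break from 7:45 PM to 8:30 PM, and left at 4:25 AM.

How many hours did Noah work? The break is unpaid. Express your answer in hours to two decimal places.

Overnight: 7:09 PM → midnight = 4 h 51 min; midnight → 4:25 AM = 4 h 25 min; span 9 h 16 min; less 45 min break → 8 h 31 min

8.52 hours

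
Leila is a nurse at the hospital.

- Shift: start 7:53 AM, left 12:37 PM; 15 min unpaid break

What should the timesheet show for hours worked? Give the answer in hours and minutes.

4 h 29 min

Shift: 7:53 AM–12:37 PM = 4 h 44 min; less 15 min break → 4 h 29 min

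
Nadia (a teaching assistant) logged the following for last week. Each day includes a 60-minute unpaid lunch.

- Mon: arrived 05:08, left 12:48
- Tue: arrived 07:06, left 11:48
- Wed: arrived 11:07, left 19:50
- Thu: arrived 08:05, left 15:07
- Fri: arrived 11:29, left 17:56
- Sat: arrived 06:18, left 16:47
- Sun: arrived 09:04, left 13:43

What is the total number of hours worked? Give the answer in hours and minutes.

42 h 42 min

Mon: 05:08–12:48 = 7 h 40 min; less 60 min break → 6 h 40 min
Tue: 07:06–11:48 = 4 h 42 min; less 60 min break → 3 h 42 min
Wed: 11:07–19:50 = 8 h 43 min; less 60 min break → 7 h 43 min
Thu: 08:05–15:07 = 7 h 2 min; less 60 min break → 6 h 2 min
Fri: 11:29–17:56 = 6 h 27 min; less 60 min break → 5 h 27 min
Sat: 06:18–16:47 = 10 h 29 min; less 60 min break → 9 h 29 min
Sun: 09:04–13:43 = 4 h 39 min; less 60 min break → 3 h 39 min
Total: 6 h 40 min + 3 h 42 min + 7 h 43 min + 6 h 2 min + 5 h 27 min + 9 h 29 min + 3 h 39 min = 42 h 42 min.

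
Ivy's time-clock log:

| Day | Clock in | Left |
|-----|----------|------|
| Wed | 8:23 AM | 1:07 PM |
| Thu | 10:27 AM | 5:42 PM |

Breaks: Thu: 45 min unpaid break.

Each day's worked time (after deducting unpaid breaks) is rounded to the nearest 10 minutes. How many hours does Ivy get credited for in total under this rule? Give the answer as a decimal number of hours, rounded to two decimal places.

Wed: 8:23 AM–1:07 PM = 4 h 44 min → rounds to 4 h 40 min
Thu: 10:27 AM–5:42 PM = 7 h 15 min − 45 min = 6 h 30 min → rounds to 6 h 30 min
Total credited: 11 h 10 min.

11.17 hours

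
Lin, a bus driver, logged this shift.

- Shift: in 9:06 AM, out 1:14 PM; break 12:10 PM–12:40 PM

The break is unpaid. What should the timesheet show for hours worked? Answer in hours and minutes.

3 h 38 min

Shift: 9:06 AM–1:14 PM = 4 h 8 min; less 30 min break → 3 h 38 min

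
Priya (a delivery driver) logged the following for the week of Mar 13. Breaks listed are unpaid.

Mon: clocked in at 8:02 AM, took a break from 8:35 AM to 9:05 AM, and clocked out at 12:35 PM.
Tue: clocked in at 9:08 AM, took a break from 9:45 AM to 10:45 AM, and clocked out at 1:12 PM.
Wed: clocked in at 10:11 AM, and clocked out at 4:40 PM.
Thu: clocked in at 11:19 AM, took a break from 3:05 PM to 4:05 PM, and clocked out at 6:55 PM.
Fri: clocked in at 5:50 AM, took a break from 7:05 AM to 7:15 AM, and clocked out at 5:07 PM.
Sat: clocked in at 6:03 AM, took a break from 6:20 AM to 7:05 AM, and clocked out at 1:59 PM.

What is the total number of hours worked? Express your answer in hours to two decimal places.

Mon: 8:02 AM–12:35 PM = 4 h 33 min; less 30 min break → 4 h 3 min
Tue: 9:08 AM–1:12 PM = 4 h 4 min; less 60 min break → 3 h 4 min
Wed: 10:11 AM–4:40 PM = 6 h 29 min
Thu: 11:19 AM–6:55 PM = 7 h 36 min; less 60 min break → 6 h 36 min
Fri: 5:50 AM–5:07 PM = 11 h 17 min; less 10 min break → 11 h 7 min
Sat: 6:03 AM–1:59 PM = 7 h 56 min; less 45 min break → 7 h 11 min
Total: 4 h 3 min + 3 h 4 min + 6 h 29 min + 6 h 36 min + 11 h 7 min + 7 h 11 min = 38 h 30 min.

38.50 hours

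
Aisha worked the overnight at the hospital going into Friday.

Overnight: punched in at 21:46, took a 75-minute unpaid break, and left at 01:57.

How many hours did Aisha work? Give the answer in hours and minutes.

Overnight: 21:46 → midnight = 2 h 14 min; midnight → 01:57 = 1 h 57 min; span 4 h 11 min; less 75 min break → 2 h 56 min

2 h 56 min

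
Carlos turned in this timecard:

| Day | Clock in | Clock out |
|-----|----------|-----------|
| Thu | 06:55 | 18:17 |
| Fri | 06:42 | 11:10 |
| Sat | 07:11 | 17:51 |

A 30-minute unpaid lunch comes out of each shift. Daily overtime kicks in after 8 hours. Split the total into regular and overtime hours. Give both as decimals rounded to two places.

Regular 19.97 hours, overtime 5.03 hours

Thu: 06:55–18:17 = 11 h 22 min; less 30 min break → 10 h 52 min
Fri: 06:42–11:10 = 4 h 28 min; less 30 min break → 3 h 58 min
Sat: 07:11–17:51 = 10 h 40 min; less 30 min break → 10 h 10 min
Thu reg 8 h 0 min / OT 2 h 52 min; Fri reg 3 h 58 min / OT 0 h 0 min; Sat reg 8 h 0 min / OT 2 h 10 min.
Totals: regular 19 h 58 min, overtime 5 h 2 min.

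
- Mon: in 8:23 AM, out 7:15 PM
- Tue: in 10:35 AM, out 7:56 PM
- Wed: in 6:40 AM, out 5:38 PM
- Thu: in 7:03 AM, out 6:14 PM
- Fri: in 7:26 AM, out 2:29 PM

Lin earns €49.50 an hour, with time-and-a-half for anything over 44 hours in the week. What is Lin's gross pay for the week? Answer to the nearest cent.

€2580.19

Mon: 8:23 AM–7:15 PM = 10 h 52 min
Tue: 10:35 AM–7:56 PM = 9 h 21 min
Wed: 6:40 AM–5:38 PM = 10 h 58 min
Thu: 7:03 AM–6:14 PM = 11 h 11 min
Fri: 7:26 AM–2:29 PM = 7 h 3 min
Total worked: 49 h 25 min = 2965 min.
Regular 44 h 0 min = 2640 min at €49.50/h; overtime 5 h 25 min = 325 min at €74.25/h.
Pay = (2640 × €49.50 + 325 × €74.25) ÷ 60 = €2580.19.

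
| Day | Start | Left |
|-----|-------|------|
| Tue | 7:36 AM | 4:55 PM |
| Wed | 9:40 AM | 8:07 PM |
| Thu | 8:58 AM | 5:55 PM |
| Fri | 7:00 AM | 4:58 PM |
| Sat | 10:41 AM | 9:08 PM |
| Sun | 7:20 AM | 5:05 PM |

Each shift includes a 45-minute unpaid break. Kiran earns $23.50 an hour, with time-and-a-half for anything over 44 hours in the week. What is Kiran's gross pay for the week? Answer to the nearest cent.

Tue: 7:36 AM–4:55 PM = 9 h 19 min; less 45 min break → 8 h 34 min
Wed: 9:40 AM–8:07 PM = 10 h 27 min; less 45 min break → 9 h 42 min
Thu: 8:58 AM–5:55 PM = 8 h 57 min; less 45 min break → 8 h 12 min
Fri: 7:00 AM–4:58 PM = 9 h 58 min; less 45 min break → 9 h 13 min
Sat: 10:41 AM–9:08 PM = 10 h 27 min; less 45 min break → 9 h 42 min
Sun: 7:20 AM–5:05 PM = 9 h 45 min; less 45 min break → 9 h 0 min
Total worked: 54 h 23 min = 3263 min.
Regular 44 h 0 min = 2640 min at $23.50/h; overtime 10 h 23 min = 623 min at $35.25/h.
Pay = (2640 × $23.50 + 623 × $35.25) ÷ 60 = $1400.01.

$1400.01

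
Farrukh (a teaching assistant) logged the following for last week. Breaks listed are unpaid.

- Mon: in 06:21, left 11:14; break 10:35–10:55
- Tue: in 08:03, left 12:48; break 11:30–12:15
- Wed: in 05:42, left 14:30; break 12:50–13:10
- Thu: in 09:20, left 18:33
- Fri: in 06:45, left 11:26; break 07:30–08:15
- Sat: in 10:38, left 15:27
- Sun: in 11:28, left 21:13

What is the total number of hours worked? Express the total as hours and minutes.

Mon: 06:21–11:14 = 4 h 53 min; less 20 min break → 4 h 33 min
Tue: 08:03–12:48 = 4 h 45 min; less 45 min break → 4 h 0 min
Wed: 05:42–14:30 = 8 h 48 min; less 20 min break → 8 h 28 min
Thu: 09:20–18:33 = 9 h 13 min
Fri: 06:45–11:26 = 4 h 41 min; less 45 min break → 3 h 56 min
Sat: 10:38–15:27 = 4 h 49 min
Sun: 11:28–21:13 = 9 h 45 min
Total: 4 h 33 min + 4 h 0 min + 8 h 28 min + 9 h 13 min + 3 h 56 min + 4 h 49 min + 9 h 45 min = 44 h 44 min.

44 h 44 min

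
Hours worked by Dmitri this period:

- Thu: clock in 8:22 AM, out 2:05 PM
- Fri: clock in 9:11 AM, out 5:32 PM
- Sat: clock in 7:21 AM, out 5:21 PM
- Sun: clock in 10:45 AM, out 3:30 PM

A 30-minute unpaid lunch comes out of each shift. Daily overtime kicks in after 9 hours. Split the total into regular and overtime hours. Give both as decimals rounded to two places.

Regular 26.32 hours, overtime 0.50 hours

Thu: 8:22 AM–2:05 PM = 5 h 43 min; less 30 min break → 5 h 13 min
Fri: 9:11 AM–5:32 PM = 8 h 21 min; less 30 min break → 7 h 51 min
Sat: 7:21 AM–5:21 PM = 10 h 0 min; less 30 min break → 9 h 30 min
Sun: 10:45 AM–3:30 PM = 4 h 45 min; less 30 min break → 4 h 15 min
Thu reg 5 h 13 min / OT 0 h 0 min; Fri reg 7 h 51 min / OT 0 h 0 min; Sat reg 9 h 0 min / OT 0 h 30 min; Sun reg 4 h 15 min / OT 0 h 0 min.
Totals: regular 26 h 19 min, overtime 0 h 30 min.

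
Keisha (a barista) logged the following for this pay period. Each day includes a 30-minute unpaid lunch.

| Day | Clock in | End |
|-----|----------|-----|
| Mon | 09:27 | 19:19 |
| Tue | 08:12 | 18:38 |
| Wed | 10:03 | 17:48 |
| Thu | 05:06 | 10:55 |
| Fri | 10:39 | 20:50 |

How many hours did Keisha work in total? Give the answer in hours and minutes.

41 h 33 min

Mon: 09:27–19:19 = 9 h 52 min; less 30 min break → 9 h 22 min
Tue: 08:12–18:38 = 10 h 26 min; less 30 min break → 9 h 56 min
Wed: 10:03–17:48 = 7 h 45 min; less 30 min break → 7 h 15 min
Thu: 05:06–10:55 = 5 h 49 min; less 30 min break → 5 h 19 min
Fri: 10:39–20:50 = 10 h 11 min; less 30 min break → 9 h 41 min
Total: 9 h 22 min + 9 h 56 min + 7 h 15 min + 5 h 19 min + 9 h 41 min = 41 h 33 min.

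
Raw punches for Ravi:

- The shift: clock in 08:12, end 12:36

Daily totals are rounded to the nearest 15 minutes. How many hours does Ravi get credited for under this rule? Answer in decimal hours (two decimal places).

4.50 hours

The shift: 08:12–12:36 = 4 h 24 min → rounds to 4 h 30 min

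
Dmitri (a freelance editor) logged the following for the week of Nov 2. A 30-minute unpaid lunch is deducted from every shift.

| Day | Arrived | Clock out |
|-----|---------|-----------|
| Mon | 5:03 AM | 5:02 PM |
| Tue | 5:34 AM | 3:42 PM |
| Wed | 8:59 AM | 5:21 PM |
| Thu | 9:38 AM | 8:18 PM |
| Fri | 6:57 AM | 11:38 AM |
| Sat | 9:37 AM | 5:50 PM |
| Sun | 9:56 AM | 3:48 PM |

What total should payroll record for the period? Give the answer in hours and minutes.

56 h 25 min

Mon: 5:03 AM–5:02 PM = 11 h 59 min; less 30 min break → 11 h 29 min
Tue: 5:34 AM–3:42 PM = 10 h 8 min; less 30 min break → 9 h 38 min
Wed: 8:59 AM–5:21 PM = 8 h 22 min; less 30 min break → 7 h 52 min
Thu: 9:38 AM–8:18 PM = 10 h 40 min; less 30 min break → 10 h 10 min
Fri: 6:57 AM–11:38 AM = 4 h 41 min; less 30 min break → 4 h 11 min
Sat: 9:37 AM–5:50 PM = 8 h 13 min; less 30 min break → 7 h 43 min
Sun: 9:56 AM–3:48 PM = 5 h 52 min; less 30 min break → 5 h 22 min
Total: 11 h 29 min + 9 h 38 min + 7 h 52 min + 10 h 10 min + 4 h 11 min + 7 h 43 min + 5 h 22 min = 56 h 25 min.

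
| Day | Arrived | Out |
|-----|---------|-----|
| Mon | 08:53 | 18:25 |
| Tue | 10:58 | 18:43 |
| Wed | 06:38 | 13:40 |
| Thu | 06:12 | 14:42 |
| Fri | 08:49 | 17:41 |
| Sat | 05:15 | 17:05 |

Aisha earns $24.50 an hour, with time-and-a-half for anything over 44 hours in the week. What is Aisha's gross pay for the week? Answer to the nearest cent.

$1427.74

Mon: 08:53–18:25 = 9 h 32 min
Tue: 10:58–18:43 = 7 h 45 min
Wed: 06:38–13:40 = 7 h 2 min
Thu: 06:12–14:42 = 8 h 30 min
Fri: 08:49–17:41 = 8 h 52 min
Sat: 05:15–17:05 = 11 h 50 min
Total worked: 53 h 31 min = 3211 min.
Regular 44 h 0 min = 2640 min at $24.50/h; overtime 9 h 31 min = 571 min at $36.75/h.
Pay = (2640 × $24.50 + 571 × $36.75) ÷ 60 = $1427.74.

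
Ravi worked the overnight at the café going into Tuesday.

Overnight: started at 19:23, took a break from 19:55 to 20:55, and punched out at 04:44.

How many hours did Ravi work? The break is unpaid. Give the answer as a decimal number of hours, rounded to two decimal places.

Overnight: 19:23 → midnight = 4 h 37 min; midnight → 04:44 = 4 h 44 min; span 9 h 21 min; less 60 min break → 8 h 21 min

8.35 hours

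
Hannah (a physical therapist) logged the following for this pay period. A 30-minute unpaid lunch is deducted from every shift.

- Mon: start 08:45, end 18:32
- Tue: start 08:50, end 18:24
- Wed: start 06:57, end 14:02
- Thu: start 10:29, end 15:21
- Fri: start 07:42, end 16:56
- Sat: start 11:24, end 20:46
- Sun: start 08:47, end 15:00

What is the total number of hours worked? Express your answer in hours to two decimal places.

Mon: 08:45–18:32 = 9 h 47 min; less 30 min break → 9 h 17 min
Tue: 08:50–18:24 = 9 h 34 min; less 30 min break → 9 h 4 min
Wed: 06:57–14:02 = 7 h 5 min; less 30 min break → 6 h 35 min
Thu: 10:29–15:21 = 4 h 52 min; less 30 min break → 4 h 22 min
Fri: 07:42–16:56 = 9 h 14 min; less 30 min break → 8 h 44 min
Sat: 11:24–20:46 = 9 h 22 min; less 30 min break → 8 h 52 min
Sun: 08:47–15:00 = 6 h 13 min; less 30 min break → 5 h 43 min
Total: 9 h 17 min + 9 h 4 min + 6 h 35 min + 4 h 22 min + 8 h 44 min + 8 h 52 min + 5 h 43 min = 52 h 37 min.

52.62 hours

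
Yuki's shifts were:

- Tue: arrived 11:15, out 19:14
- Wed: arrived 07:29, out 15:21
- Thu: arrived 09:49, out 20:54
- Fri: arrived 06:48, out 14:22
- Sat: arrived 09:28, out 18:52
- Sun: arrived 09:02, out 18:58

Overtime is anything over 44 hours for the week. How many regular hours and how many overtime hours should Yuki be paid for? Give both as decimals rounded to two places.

Tue: 11:15–19:14 = 7 h 59 min
Wed: 07:29–15:21 = 7 h 52 min
Thu: 09:49–20:54 = 11 h 5 min
Fri: 06:48–14:22 = 7 h 34 min
Sat: 09:28–18:52 = 9 h 24 min
Sun: 09:02–18:58 = 9 h 56 min
Total worked: 53 h 50 min = 53.83 h.
Threshold 44 h → overtime 9 h 50 min, regular 44 h 0 min.

Regular 44.00 hours, overtime 9.83 hours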